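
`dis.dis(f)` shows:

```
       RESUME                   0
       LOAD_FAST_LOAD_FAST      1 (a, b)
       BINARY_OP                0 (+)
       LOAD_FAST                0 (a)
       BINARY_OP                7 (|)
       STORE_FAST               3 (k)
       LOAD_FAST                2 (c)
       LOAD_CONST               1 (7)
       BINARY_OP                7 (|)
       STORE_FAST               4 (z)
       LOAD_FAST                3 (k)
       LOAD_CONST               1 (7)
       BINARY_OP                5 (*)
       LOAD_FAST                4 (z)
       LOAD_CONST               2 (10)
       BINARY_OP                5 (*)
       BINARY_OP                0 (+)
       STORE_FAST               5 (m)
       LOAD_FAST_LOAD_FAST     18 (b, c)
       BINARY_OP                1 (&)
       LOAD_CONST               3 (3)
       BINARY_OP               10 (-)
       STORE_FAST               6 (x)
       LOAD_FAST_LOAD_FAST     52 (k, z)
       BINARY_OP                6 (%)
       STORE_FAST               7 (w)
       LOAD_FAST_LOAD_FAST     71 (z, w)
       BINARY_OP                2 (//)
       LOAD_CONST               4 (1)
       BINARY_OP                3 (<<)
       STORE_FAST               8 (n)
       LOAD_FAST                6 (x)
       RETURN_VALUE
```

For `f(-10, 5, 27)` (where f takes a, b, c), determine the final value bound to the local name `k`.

-1

LOAD_FAST_LOAD_FAST a,b → push -10,5. Stack: [-10, 5]
BINARY_OP + → -10 + 5 = -5. Stack: [-5]
LOAD_FAST a → push -10. Stack: [-5, -10]
BINARY_OP | → -5 | -10 = -1. Stack: [-1]
STORE_FAST k → k=-1. Stack: []
LOAD_FAST c → push 27. Stack: [27]
LOAD_CONST → push 7. Stack: [27, 7]
BINARY_OP | → 27 | 7 = 31. Stack: [31]
STORE_FAST z → z=31. Stack: []
LOAD_FAST k → push -1. Stack: [-1]
LOAD_CONST → push 7. Stack: [-1, 7]
BINARY_OP * → -1 * 7 = -7. Stack: [-7]
LOAD_FAST z → push 31. Stack: [-7, 31]
LOAD_CONST → push 10. Stack: [-7, 31, 10]
BINARY_OP * → 31 * 10 = 310. Stack: [-7, 310]
BINARY_OP + → -7 + 310 = 303. Stack: [303]
STORE_FAST m → m=303. Stack: []
LOAD_FAST_LOAD_FAST b,c → push 5,27. Stack: [5, 27]
BINARY_OP & → 5 & 27 = 1. Stack: [1]
LOAD_CONST → push 3. Stack: [1, 3]
BINARY_OP - → 1 - 3 = -2. Stack: [-2]
STORE_FAST x → x=-2. Stack: []
LOAD_FAST_LOAD_FAST k,z → push -1,31. Stack: [-1, 31]
BINARY_OP % → -1 % 31 = 30. Stack: [30]
STORE_FAST w → w=30. Stack: []
LOAD_FAST_LOAD_FAST z,w → push 31,30. Stack: [31, 30]
BINARY_OP // → 31 // 30 = 1. Stack: [1]
LOAD_CONST → push 1. Stack: [1, 1]
BINARY_OP << → 1 << 1 = 2. Stack: [2]
STORE_FAST n → n=2. Stack: []
LOAD_FAST x → push -2. Stack: [-2]
RETURN_VALUE → return -2.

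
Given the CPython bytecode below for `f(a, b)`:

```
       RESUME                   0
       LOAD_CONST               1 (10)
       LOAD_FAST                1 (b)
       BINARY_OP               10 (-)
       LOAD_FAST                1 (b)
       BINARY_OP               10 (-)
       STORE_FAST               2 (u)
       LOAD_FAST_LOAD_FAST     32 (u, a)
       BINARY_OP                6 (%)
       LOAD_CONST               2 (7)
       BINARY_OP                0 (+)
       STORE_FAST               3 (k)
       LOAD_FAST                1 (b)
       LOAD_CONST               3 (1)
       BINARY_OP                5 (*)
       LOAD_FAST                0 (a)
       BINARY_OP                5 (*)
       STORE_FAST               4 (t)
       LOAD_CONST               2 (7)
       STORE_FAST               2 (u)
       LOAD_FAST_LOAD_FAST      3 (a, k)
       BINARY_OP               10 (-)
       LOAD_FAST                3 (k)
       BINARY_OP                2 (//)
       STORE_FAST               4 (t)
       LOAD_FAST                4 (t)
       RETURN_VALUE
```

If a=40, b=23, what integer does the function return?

LOAD_CONST → push 10. Stack: [10]
LOAD_FAST b → push 23. Stack: [10, 23]
BINARY_OP - → 10 - 23 = -13. Stack: [-13]
LOAD_FAST b → push 23. Stack: [-13, 23]
BINARY_OP - → -13 - 23 = -36. Stack: [-36]
STORE_FAST u → u=-36. Stack: []
LOAD_FAST_LOAD_FAST u,a → push -36,40. Stack: [-36, 40]
BINARY_OP % → -36 % 40 = 4. Stack: [4]
LOAD_CONST → push 7. Stack: [4, 7]
BINARY_OP + → 4 + 7 = 11. Stack: [11]
STORE_FAST k → k=11. Stack: []
LOAD_FAST b → push 23. Stack: [23]
LOAD_CONST → push 1. Stack: [23, 1]
BINARY_OP * → 23 * 1 = 23. Stack: [23]
LOAD_FAST a → push 40. Stack: [23, 40]
BINARY_OP * → 23 * 40 = 920. Stack: [920]
STORE_FAST t → t=920. Stack: []
LOAD_CONST → push 7. Stack: [7]
STORE_FAST u → u=7. Stack: []
LOAD_FAST_LOAD_FAST a,k → push 40,11. Stack: [40, 11]
BINARY_OP - → 40 - 11 = 29. Stack: [29]
LOAD_FAST k → push 11. Stack: [29, 11]
BINARY_OP // → 29 // 11 = 2. Stack: [2]
STORE_FAST t → t=2. Stack: []
LOAD_FAST t → push 2. Stack: [2]
RETURN_VALUE → return 2.

2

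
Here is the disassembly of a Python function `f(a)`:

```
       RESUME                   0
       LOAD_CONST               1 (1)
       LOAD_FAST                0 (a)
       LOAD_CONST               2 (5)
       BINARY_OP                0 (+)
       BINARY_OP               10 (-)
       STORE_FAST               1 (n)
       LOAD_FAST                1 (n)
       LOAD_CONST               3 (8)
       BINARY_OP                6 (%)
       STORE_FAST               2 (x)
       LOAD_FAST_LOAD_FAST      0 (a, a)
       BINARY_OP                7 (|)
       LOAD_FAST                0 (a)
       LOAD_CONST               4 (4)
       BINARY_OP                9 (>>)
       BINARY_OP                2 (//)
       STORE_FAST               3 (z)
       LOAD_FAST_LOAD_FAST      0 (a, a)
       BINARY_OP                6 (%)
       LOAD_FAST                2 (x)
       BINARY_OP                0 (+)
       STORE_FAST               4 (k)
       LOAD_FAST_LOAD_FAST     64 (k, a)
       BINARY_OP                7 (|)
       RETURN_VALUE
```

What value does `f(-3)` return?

-1

LOAD_CONST → push 1. Stack: [1]
LOAD_FAST a → push -3. Stack: [1, -3]
LOAD_CONST → push 5. Stack: [1, -3, 5]
BINARY_OP + → -3 + 5 = 2. Stack: [1, 2]
BINARY_OP - → 1 - 2 = -1. Stack: [-1]
STORE_FAST n → n=-1. Stack: []
LOAD_FAST n → push -1. Stack: [-1]
LOAD_CONST → push 8. Stack: [-1, 8]
BINARY_OP % → -1 % 8 = 7. Stack: [7]
STORE_FAST x → x=7. Stack: []
LOAD_FAST_LOAD_FAST a,a → push -3,-3. Stack: [-3, -3]
BINARY_OP | → -3 | -3 = -3. Stack: [-3]
LOAD_FAST a → push -3. Stack: [-3, -3]
LOAD_CONST → push 4. Stack: [-3, -3, 4]
BINARY_OP >> → -3 >> 4 = -1. Stack: [-3, -1]
BINARY_OP // → -3 // -1 = 3. Stack: [3]
STORE_FAST z → z=3. Stack: []
LOAD_FAST_LOAD_FAST a,a → push -3,-3. Stack: [-3, -3]
BINARY_OP % → -3 % -3 = 0. Stack: [0]
LOAD_FAST x → push 7. Stack: [0, 7]
BINARY_OP + → 0 + 7 = 7. Stack: [7]
STORE_FAST k → k=7. Stack: []
LOAD_FAST_LOAD_FAST k,a → push 7,-3. Stack: [7, -3]
BINARY_OP | → 7 | -3 = -1. Stack: [-1]
RETURN_VALUE → return -1.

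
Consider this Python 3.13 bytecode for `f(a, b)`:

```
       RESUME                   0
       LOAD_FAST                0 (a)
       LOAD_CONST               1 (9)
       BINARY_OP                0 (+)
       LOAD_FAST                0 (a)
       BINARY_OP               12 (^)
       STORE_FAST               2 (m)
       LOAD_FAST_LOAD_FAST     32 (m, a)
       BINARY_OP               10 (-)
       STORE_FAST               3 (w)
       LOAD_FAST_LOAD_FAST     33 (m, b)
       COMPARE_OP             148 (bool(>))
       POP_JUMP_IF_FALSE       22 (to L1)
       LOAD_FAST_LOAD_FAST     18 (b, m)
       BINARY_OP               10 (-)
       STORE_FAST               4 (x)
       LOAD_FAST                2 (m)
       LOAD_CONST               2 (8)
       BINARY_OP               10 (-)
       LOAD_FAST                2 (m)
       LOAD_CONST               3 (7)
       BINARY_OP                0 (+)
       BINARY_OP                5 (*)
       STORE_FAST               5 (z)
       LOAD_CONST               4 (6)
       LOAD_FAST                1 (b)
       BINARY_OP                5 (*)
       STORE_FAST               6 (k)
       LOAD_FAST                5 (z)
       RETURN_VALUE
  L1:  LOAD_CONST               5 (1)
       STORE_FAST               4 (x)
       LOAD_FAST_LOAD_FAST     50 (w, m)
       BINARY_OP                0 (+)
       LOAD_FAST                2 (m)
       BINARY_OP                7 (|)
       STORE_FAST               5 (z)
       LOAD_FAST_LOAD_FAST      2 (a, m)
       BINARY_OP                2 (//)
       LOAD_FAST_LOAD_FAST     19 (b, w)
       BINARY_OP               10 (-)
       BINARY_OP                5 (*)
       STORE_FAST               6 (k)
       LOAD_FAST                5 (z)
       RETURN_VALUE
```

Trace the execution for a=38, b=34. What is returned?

LOAD_FAST a → push 38. Stack: [38]
LOAD_CONST → push 9. Stack: [38, 9]
BINARY_OP + → 38 + 9 = 47. Stack: [47]
LOAD_FAST a → push 38. Stack: [47, 38]
BINARY_OP ^ → 47 ^ 38 = 9. Stack: [9]
STORE_FAST m → m=9. Stack: []
LOAD_FAST_LOAD_FAST m,a → push 9,38. Stack: [9, 38]
BINARY_OP - → 9 - 38 = -29. Stack: [-29]
STORE_FAST w → w=-29. Stack: []
LOAD_FAST_LOAD_FAST m,b → push 9,34. Stack: [9, 34]
COMPARE_OP bool(>) → 9 vs 34 = False. Stack: [False]
POP_JUMP_IF_FALSE → pop False; jump. Stack: []
LOAD_CONST → push 1. Stack: [1]
STORE_FAST x → x=1. Stack: []
LOAD_FAST_LOAD_FAST w,m → push -29,9. Stack: [-29, 9]
BINARY_OP + → -29 + 9 = -20. Stack: [-20]
LOAD_FAST m → push 9. Stack: [-20, 9]
BINARY_OP | → -20 | 9 = -19. Stack: [-19]
STORE_FAST z → z=-19. Stack: []
LOAD_FAST_LOAD_FAST a,m → push 38,9. Stack: [38, 9]
BINARY_OP // → 38 // 9 = 4. Stack: [4]
LOAD_FAST_LOAD_FAST b,w → push 34,-29. Stack: [4, 34, -29]
BINARY_OP - → 34 - -29 = 63. Stack: [4, 63]
BINARY_OP * → 4 * 63 = 252. Stack: [252]
STORE_FAST k → k=252. Stack: []
LOAD_FAST z → push -19. Stack: [-19]
RETURN_VALUE → return -19.

-19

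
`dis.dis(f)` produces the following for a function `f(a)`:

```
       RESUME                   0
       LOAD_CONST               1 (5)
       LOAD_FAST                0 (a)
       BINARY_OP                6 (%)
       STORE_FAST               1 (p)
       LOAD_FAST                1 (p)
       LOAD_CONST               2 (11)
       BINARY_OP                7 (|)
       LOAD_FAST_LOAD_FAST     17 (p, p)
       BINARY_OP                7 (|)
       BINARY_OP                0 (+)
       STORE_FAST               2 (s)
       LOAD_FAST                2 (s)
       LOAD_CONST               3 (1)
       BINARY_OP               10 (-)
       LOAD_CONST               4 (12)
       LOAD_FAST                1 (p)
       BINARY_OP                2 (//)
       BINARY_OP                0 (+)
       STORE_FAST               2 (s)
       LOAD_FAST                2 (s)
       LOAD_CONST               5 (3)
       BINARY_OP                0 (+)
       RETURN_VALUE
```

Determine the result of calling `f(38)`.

24

LOAD_CONST → push 5. Stack: [5]
LOAD_FAST a → push 38. Stack: [5, 38]
BINARY_OP % → 5 % 38 = 5. Stack: [5]
STORE_FAST p → p=5. Stack: []
LOAD_FAST p → push 5. Stack: [5]
LOAD_CONST → push 11. Stack: [5, 11]
BINARY_OP | → 5 | 11 = 15. Stack: [15]
LOAD_FAST_LOAD_FAST p,p → push 5,5. Stack: [15, 5, 5]
BINARY_OP | → 5 | 5 = 5. Stack: [15, 5]
BINARY_OP + → 15 + 5 = 20. Stack: [20]
STORE_FAST s → s=20. Stack: []
LOAD_FAST s → push 20. Stack: [20]
LOAD_CONST → push 1. Stack: [20, 1]
BINARY_OP - → 20 - 1 = 19. Stack: [19]
LOAD_CONST → push 12. Stack: [19, 12]
LOAD_FAST p → push 5. Stack: [19, 12, 5]
BINARY_OP // → 12 // 5 = 2. Stack: [19, 2]
BINARY_OP + → 19 + 2 = 21. Stack: [21]
STORE_FAST s → s=21. Stack: []
LOAD_FAST s → push 21. Stack: [21]
LOAD_CONST → push 3. Stack: [21, 3]
BINARY_OP + → 21 + 3 = 24. Stack: [24]
RETURN_VALUE → return 24.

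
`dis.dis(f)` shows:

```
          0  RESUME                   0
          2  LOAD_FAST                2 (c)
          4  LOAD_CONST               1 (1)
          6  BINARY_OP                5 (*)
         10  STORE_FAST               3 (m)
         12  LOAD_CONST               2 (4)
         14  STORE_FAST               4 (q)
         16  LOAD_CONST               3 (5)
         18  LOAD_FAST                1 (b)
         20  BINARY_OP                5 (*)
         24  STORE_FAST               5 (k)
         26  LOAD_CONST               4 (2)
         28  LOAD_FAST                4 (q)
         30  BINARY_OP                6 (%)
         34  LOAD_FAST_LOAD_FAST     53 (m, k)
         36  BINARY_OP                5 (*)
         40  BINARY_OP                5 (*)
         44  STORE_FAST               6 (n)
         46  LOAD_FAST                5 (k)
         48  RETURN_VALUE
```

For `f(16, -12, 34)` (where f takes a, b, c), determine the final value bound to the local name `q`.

LOAD_FAST c → push 34. Stack: [34]
LOAD_CONST → push 1. Stack: [34, 1]
BINARY_OP * → 34 * 1 = 34. Stack: [34]
STORE_FAST m → m=34. Stack: []
LOAD_CONST → push 4. Stack: [4]
STORE_FAST q → q=4. Stack: []
LOAD_CONST → push 5. Stack: [5]
LOAD_FAST b → push -12. Stack: [5, -12]
BINARY_OP * → 5 * -12 = -60. Stack: [-60]
STORE_FAST k → k=-60. Stack: []
LOAD_CONST → push 2. Stack: [2]
LOAD_FAST q → push 4. Stack: [2, 4]
BINARY_OP % → 2 % 4 = 2. Stack: [2]
LOAD_FAST_LOAD_FAST m,k → push 34,-60. Stack: [2, 34, -60]
BINARY_OP * → 34 * -60 = -2040. Stack: [2, -2040]
BINARY_OP * → 2 * -2040 = -4080. Stack: [-4080]
STORE_FAST n → n=-4080. Stack: []
LOAD_FAST k → push -60. Stack: [-60]
RETURN_VALUE → return -60.

4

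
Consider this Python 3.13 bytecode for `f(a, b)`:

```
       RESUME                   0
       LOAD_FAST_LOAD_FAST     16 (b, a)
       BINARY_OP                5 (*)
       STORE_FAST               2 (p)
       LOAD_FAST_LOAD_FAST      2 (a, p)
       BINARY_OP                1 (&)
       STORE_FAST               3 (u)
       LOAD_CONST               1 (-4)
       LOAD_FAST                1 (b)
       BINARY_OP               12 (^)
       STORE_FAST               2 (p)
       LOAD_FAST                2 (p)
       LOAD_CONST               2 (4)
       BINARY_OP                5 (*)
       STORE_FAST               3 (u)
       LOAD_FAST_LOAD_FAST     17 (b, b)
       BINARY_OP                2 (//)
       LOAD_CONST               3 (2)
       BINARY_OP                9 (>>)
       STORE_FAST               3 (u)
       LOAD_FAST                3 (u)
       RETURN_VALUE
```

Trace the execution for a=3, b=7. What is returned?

LOAD_FAST_LOAD_FAST b,a → push 7,3. Stack: [7, 3]
BINARY_OP * → 7 * 3 = 21. Stack: [21]
STORE_FAST p → p=21. Stack: []
LOAD_FAST_LOAD_FAST a,p → push 3,21. Stack: [3, 21]
BINARY_OP & → 3 & 21 = 1. Stack: [1]
STORE_FAST u → u=1. Stack: []
LOAD_CONST → push -4. Stack: [-4]
LOAD_FAST b → push 7. Stack: [-4, 7]
BINARY_OP ^ → -4 ^ 7 = -5. Stack: [-5]
STORE_FAST p → p=-5. Stack: []
LOAD_FAST p → push -5. Stack: [-5]
LOAD_CONST → push 4. Stack: [-5, 4]
BINARY_OP * → -5 * 4 = -20. Stack: [-20]
STORE_FAST u → u=-20. Stack: []
LOAD_FAST_LOAD_FAST b,b → push 7,7. Stack: [7, 7]
BINARY_OP // → 7 // 7 = 1. Stack: [1]
LOAD_CONST → push 2. Stack: [1, 2]
BINARY_OP >> → 1 >> 2 = 0. Stack: [0]
STORE_FAST u → u=0. Stack: []
LOAD_FAST u → push 0. Stack: [0]
RETURN_VALUE → return 0.

0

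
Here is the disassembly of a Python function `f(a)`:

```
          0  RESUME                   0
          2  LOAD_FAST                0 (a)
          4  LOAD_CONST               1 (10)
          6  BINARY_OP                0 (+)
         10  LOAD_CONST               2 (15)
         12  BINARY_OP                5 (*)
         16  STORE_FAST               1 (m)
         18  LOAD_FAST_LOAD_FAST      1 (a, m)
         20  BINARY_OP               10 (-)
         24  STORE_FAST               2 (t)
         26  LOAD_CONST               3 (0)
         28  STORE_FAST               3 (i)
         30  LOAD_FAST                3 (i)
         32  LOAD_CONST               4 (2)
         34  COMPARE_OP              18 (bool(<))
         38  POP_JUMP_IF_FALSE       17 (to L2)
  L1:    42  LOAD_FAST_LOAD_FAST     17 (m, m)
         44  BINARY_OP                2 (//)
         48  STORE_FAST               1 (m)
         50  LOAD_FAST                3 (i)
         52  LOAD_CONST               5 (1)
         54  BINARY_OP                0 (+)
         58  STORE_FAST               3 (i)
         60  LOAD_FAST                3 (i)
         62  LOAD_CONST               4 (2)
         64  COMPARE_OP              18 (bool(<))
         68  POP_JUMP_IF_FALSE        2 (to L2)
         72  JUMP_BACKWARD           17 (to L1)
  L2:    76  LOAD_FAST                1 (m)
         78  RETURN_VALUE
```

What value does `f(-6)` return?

1

LOAD_FAST a → push -6. Stack: [-6]
LOAD_CONST → push 10. Stack: [-6, 10]
BINARY_OP + → -6 + 10 = 4. Stack: [4]
LOAD_CONST → push 15. Stack: [4, 15]
BINARY_OP * → 4 * 15 = 60. Stack: [60]
STORE_FAST m → m=60. Stack: []
LOAD_FAST_LOAD_FAST a,m → push -6,60. Stack: [-6, 60]
BINARY_OP - → -6 - 60 = -66. Stack: [-66]
STORE_FAST t → t=-66. Stack: []
LOAD_CONST → push 0. Stack: [0]
STORE_FAST i → i=0. Stack: []
LOAD_FAST i → push 0. Stack: [0]
LOAD_CONST → push 2. Stack: [0, 2]
COMPARE_OP bool(<) → 0 vs 2 = True. Stack: [True]
POP_JUMP_IF_FALSE → pop True; no jump. Stack: []
LOAD_FAST_LOAD_FAST m,m → push 60,60. Stack: [60, 60]
BINARY_OP // → 60 // 60 = 1. Stack: [1]
STORE_FAST m → m=1. Stack: []
LOAD_FAST i → push 0. Stack: [0]
LOAD_CONST → push 1. Stack: [0, 1]
BINARY_OP + → 0 + 1 = 1. Stack: [1]
STORE_FAST i → i=1. Stack: []
LOAD_FAST i → push 1. Stack: [1]
LOAD_CONST → push 2. Stack: [1, 2]
COMPARE_OP bool(<) → 1 vs 2 = True. Stack: [True]
POP_JUMP_IF_FALSE → pop True; no jump. Stack: []
LOAD_FAST_LOAD_FAST m,m → push 1,1. Stack: [1, 1]
BINARY_OP // → 1 // 1 = 1. Stack: [1]
STORE_FAST m → m=1. Stack: []
LOAD_FAST i → push 1. Stack: [1]
LOAD_CONST → push 1. Stack: [1, 1]
BINARY_OP + → 1 + 1 = 2. Stack: [2]
STORE_FAST i → i=2. Stack: []
LOAD_FAST i → push 2. Stack: [2]
LOAD_CONST → push 2. Stack: [2, 2]
COMPARE_OP bool(<) → 2 vs 2 = False. Stack: [False]
POP_JUMP_IF_FALSE → pop False; jump. Stack: []
LOAD_FAST m → push 1. Stack: [1]
RETURN_VALUE → return 1.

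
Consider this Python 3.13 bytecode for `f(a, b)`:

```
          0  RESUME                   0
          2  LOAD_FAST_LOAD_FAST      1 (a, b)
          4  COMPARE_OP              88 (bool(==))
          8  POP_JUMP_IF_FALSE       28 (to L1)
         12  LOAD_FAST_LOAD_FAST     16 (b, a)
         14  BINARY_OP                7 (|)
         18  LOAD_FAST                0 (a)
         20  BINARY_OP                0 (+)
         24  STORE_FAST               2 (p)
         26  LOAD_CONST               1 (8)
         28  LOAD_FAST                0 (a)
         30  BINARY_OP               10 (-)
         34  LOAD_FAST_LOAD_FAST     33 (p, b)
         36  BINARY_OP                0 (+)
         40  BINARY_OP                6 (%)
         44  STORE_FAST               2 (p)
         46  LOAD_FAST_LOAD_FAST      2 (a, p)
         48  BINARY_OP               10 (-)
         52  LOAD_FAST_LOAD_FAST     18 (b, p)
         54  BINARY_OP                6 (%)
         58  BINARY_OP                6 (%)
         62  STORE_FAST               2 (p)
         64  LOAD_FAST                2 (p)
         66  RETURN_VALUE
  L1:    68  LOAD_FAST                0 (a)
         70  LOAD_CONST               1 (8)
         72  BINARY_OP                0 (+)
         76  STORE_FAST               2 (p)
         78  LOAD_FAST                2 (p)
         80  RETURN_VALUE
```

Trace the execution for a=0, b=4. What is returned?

8

LOAD_FAST_LOAD_FAST a,b → push 0,4. Stack: [0, 4]
COMPARE_OP bool(==) → 0 vs 4 = False. Stack: [False]
POP_JUMP_IF_FALSE → pop False; jump. Stack: []
LOAD_FAST a → push 0. Stack: [0]
LOAD_CONST → push 8. Stack: [0, 8]
BINARY_OP + → 0 + 8 = 8. Stack: [8]
STORE_FAST p → p=8. Stack: []
LOAD_FAST p → push 8. Stack: [8]
RETURN_VALUE → return 8.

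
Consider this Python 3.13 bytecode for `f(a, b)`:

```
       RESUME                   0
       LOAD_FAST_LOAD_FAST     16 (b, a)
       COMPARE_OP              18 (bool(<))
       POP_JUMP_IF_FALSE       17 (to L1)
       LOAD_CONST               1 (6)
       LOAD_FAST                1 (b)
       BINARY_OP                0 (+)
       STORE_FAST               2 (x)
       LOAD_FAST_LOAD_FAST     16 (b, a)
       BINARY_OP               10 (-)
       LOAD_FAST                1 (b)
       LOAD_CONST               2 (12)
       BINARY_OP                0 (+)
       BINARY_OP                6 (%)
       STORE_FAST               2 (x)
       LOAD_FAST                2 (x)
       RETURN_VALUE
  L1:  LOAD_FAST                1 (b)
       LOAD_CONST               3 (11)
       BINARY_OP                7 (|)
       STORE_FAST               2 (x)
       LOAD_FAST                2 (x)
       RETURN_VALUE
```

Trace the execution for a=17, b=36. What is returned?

47

LOAD_FAST_LOAD_FAST b,a → push 36,17. Stack: [36, 17]
COMPARE_OP bool(<) → 36 vs 17 = False. Stack: [False]
POP_JUMP_IF_FALSE → pop False; jump. Stack: []
LOAD_FAST b → push 36. Stack: [36]
LOAD_CONST → push 11. Stack: [36, 11]
BINARY_OP | → 36 | 11 = 47. Stack: [47]
STORE_FAST x → x=47. Stack: []
LOAD_FAST x → push 47. Stack: [47]
RETURN_VALUE → return 47.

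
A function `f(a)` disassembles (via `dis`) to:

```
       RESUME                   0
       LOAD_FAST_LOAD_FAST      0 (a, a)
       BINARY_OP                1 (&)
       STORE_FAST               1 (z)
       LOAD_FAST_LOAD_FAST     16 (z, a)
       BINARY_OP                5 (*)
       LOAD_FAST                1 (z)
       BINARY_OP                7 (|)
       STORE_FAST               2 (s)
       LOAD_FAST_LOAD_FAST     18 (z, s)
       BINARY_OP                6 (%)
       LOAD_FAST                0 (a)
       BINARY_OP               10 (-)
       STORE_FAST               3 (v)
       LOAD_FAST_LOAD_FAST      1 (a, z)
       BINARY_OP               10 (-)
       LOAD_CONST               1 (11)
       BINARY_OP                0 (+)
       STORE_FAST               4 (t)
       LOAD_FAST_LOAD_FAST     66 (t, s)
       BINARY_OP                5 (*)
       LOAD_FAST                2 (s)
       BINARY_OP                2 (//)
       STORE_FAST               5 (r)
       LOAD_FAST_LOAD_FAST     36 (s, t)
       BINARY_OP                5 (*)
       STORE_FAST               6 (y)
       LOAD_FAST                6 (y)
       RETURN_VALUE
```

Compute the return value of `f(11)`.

LOAD_FAST_LOAD_FAST a,a → push 11,11. Stack: [11, 11]
BINARY_OP & → 11 & 11 = 11. Stack: [11]
STORE_FAST z → z=11. Stack: []
LOAD_FAST_LOAD_FAST z,a → push 11,11. Stack: [11, 11]
BINARY_OP * → 11 * 11 = 121. Stack: [121]
LOAD_FAST z → push 11. Stack: [121, 11]
BINARY_OP | → 121 | 11 = 123. Stack: [123]
STORE_FAST s → s=123. Stack: []
LOAD_FAST_LOAD_FAST z,s → push 11,123. Stack: [11, 123]
BINARY_OP % → 11 % 123 = 11. Stack: [11]
LOAD_FAST a → push 11. Stack: [11, 11]
BINARY_OP - → 11 - 11 = 0. Stack: [0]
STORE_FAST v → v=0. Stack: []
LOAD_FAST_LOAD_FAST a,z → push 11,11. Stack: [11, 11]
BINARY_OP - → 11 - 11 = 0. Stack: [0]
LOAD_CONST → push 11. Stack: [0, 11]
BINARY_OP + → 0 + 11 = 11. Stack: [11]
STORE_FAST t → t=11. Stack: []
LOAD_FAST_LOAD_FAST t,s → push 11,123. Stack: [11, 123]
BINARY_OP * → 11 * 123 = 1353. Stack: [1353]
LOAD_FAST s → push 123. Stack: [1353, 123]
BINARY_OP // → 1353 // 123 = 11. Stack: [11]
STORE_FAST r → r=11. Stack: []
LOAD_FAST_LOAD_FAST s,t → push 123,11. Stack: [123, 11]
BINARY_OP * → 123 * 11 = 1353. Stack: [1353]
STORE_FAST y → y=1353. Stack: []
LOAD_FAST y → push 1353. Stack: [1353]
RETURN_VALUE → return 1353.

1353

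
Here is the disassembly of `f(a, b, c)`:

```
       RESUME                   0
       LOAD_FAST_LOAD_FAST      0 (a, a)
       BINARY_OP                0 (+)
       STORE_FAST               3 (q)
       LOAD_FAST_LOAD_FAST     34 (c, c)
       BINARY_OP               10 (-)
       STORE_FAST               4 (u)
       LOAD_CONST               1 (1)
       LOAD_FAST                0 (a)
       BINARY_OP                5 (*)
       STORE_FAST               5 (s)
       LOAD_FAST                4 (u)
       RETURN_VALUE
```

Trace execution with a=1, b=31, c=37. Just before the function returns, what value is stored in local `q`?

LOAD_FAST_LOAD_FAST a,a → push 1,1. Stack: [1, 1]
BINARY_OP + → 1 + 1 = 2. Stack: [2]
STORE_FAST q → q=2. Stack: []
LOAD_FAST_LOAD_FAST c,c → push 37,37. Stack: [37, 37]
BINARY_OP - → 37 - 37 = 0. Stack: [0]
STORE_FAST u → u=0. Stack: []
LOAD_CONST → push 1. Stack: [1]
LOAD_FAST a → push 1. Stack: [1, 1]
BINARY_OP * → 1 * 1 = 1. Stack: [1]
STORE_FAST s → s=1. Stack: []
LOAD_FAST u → push 0. Stack: [0]
RETURN_VALUE → return 0.

2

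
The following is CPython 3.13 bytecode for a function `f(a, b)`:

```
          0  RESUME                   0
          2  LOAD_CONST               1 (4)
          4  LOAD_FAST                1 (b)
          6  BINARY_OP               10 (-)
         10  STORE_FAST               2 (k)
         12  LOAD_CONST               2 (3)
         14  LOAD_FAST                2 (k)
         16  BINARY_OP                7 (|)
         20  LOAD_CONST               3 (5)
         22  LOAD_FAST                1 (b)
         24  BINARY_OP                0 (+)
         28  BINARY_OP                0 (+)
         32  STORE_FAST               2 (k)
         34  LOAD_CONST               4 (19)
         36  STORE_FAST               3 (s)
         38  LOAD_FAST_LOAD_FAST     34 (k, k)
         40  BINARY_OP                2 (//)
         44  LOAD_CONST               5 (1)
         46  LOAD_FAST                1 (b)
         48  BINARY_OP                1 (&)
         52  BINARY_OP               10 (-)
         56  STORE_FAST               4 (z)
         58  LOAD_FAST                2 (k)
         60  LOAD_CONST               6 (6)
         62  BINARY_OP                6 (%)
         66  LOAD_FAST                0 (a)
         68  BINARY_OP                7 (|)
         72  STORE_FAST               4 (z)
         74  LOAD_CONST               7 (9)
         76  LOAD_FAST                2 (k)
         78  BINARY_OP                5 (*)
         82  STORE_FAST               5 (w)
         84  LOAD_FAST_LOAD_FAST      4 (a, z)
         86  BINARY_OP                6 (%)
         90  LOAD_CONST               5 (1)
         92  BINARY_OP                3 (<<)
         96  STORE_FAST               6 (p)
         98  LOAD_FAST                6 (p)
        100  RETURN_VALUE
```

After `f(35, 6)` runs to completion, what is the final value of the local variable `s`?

19

LOAD_CONST → push 4. Stack: [4]
LOAD_FAST b → push 6. Stack: [4, 6]
BINARY_OP - → 4 - 6 = -2. Stack: [-2]
STORE_FAST k → k=-2. Stack: []
LOAD_CONST → push 3. Stack: [3]
LOAD_FAST k → push -2. Stack: [3, -2]
BINARY_OP | → 3 | -2 = -1. Stack: [-1]
LOAD_CONST → push 5. Stack: [-1, 5]
LOAD_FAST b → push 6. Stack: [-1, 5, 6]
BINARY_OP + → 5 + 6 = 11. Stack: [-1, 11]
BINARY_OP + → -1 + 11 = 10. Stack: [10]
STORE_FAST k → k=10. Stack: []
LOAD_CONST → push 19. Stack: [19]
STORE_FAST s → s=19. Stack: []
LOAD_FAST_LOAD_FAST k,k → push 10,10. Stack: [10, 10]
BINARY_OP // → 10 // 10 = 1. Stack: [1]
LOAD_CONST → push 1. Stack: [1, 1]
LOAD_FAST b → push 6. Stack: [1, 1, 6]
BINARY_OP & → 1 & 6 = 0. Stack: [1, 0]
BINARY_OP - → 1 - 0 = 1. Stack: [1]
STORE_FAST z → z=1. Stack: []
LOAD_FAST k → push 10. Stack: [10]
LOAD_CONST → push 6. Stack: [10, 6]
BINARY_OP % → 10 % 6 = 4. Stack: [4]
LOAD_FAST a → push 35. Stack: [4, 35]
BINARY_OP | → 4 | 35 = 39. Stack: [39]
STORE_FAST z → z=39. Stack: []
LOAD_CONST → push 9. Stack: [9]
LOAD_FAST k → push 10. Stack: [9, 10]
BINARY_OP * → 9 * 10 = 90. Stack: [90]
STORE_FAST w → w=90. Stack: []
LOAD_FAST_LOAD_FAST a,z → push 35,39. Stack: [35, 39]
BINARY_OP % → 35 % 39 = 35. Stack: [35]
LOAD_CONST → push 1. Stack: [35, 1]
BINARY_OP << → 35 << 1 = 70. Stack: [70]
STORE_FAST p → p=70. Stack: []
LOAD_FAST p → push 70. Stack: [70]
RETURN_VALUE → return 70.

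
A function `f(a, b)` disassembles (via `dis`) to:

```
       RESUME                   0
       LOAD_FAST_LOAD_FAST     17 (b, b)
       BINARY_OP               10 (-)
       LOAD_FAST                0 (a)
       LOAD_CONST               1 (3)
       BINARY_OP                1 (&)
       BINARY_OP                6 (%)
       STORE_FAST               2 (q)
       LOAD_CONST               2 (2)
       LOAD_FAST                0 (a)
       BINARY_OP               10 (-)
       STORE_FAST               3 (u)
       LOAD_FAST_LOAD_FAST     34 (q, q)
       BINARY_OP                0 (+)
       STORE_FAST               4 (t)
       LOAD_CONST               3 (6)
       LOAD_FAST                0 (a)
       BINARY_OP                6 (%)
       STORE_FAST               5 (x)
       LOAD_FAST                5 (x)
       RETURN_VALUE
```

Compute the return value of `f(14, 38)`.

6

LOAD_FAST_LOAD_FAST b,b → push 38,38. Stack: [38, 38]
BINARY_OP - → 38 - 38 = 0. Stack: [0]
LOAD_FAST a → push 14. Stack: [0, 14]
LOAD_CONST → push 3. Stack: [0, 14, 3]
BINARY_OP & → 14 & 3 = 2. Stack: [0, 2]
BINARY_OP % → 0 % 2 = 0. Stack: [0]
STORE_FAST q → q=0. Stack: []
LOAD_CONST → push 2. Stack: [2]
LOAD_FAST a → push 14. Stack: [2, 14]
BINARY_OP - → 2 - 14 = -12. Stack: [-12]
STORE_FAST u → u=-12. Stack: []
LOAD_FAST_LOAD_FAST q,q → push 0,0. Stack: [0, 0]
BINARY_OP + → 0 + 0 = 0. Stack: [0]
STORE_FAST t → t=0. Stack: []
LOAD_CONST → push 6. Stack: [6]
LOAD_FAST a → push 14. Stack: [6, 14]
BINARY_OP % → 6 % 14 = 6. Stack: [6]
STORE_FAST x → x=6. Stack: []
LOAD_FAST x → push 6. Stack: [6]
RETURN_VALUE → return 6.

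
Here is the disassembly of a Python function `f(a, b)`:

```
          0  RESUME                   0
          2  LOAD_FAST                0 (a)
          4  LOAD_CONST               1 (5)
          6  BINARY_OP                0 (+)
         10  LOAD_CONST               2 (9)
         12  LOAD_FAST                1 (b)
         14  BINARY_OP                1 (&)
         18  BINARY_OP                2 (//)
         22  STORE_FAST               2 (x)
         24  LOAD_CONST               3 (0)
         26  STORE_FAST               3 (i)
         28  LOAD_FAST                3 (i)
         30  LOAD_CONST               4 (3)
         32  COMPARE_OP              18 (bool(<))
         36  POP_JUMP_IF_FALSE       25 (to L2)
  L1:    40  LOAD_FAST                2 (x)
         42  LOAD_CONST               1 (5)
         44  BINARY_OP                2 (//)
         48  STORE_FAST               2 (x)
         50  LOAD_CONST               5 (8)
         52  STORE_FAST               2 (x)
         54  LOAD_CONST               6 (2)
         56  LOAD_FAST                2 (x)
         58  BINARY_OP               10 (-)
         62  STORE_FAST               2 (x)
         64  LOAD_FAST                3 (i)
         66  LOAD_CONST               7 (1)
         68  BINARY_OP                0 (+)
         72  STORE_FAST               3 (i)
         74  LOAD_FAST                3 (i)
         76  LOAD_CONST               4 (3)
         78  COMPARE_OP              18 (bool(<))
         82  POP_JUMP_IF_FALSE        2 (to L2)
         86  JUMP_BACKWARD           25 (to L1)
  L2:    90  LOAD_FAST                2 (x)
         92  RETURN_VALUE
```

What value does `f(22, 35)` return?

-6

LOAD_FAST a → push 22
LOAD_CONST → push 5
BINARY_OP + → 22 + 5 = 27
LOAD_CONST → push 9
LOAD_FAST b → push 35
BINARY_OP & → 9 & 35 = 1
BINARY_OP // → 27 // 1 = 27
STORE_FAST x → x=27
LOAD_CONST → push 0
STORE_FAST i → i=0
LOAD_FAST i → push 0
LOAD_CONST → push 3
COMPARE_OP bool(<) → 0 vs 3 = True
POP_JUMP_IF_FALSE → pop True; no jump
LOAD_FAST x → push 27
LOAD_CONST → push 5
BINARY_OP // → 27 // 5 = 5
STORE_FAST x → x=5
LOAD_CONST → push 8
STORE_FAST x → x=8
LOAD_CONST → push 2
LOAD_FAST x → push 8
BINARY_OP - → 2 - 8 = -6
STORE_FAST x → x=-6
LOAD_FAST i → push 0
LOAD_CONST → push 1
BINARY_OP + → 0 + 1 = 1
STORE_FAST i → i=1
LOAD_FAST i → push 1
LOAD_CONST → push 3
COMPARE_OP bool(<) → 1 vs 3 = True
POP_JUMP_IF_FALSE → pop True; no jump
LOAD_FAST x → push -6
LOAD_CONST → push 5
BINARY_OP // → -6 // 5 = -2
STORE_FAST x → x=-2
LOAD_CONST → push 8
STORE_FAST x → x=8
LOAD_CONST → push 2
LOAD_FAST x → push 8
BINARY_OP - → 2 - 8 = -6
STORE_FAST x → x=-6
LOAD_FAST i → push 1
LOAD_CONST → push 1
BINARY_OP + → 1 + 1 = 2
STORE_FAST i → i=2
LOAD_FAST i → push 2
LOAD_CONST → push 3
COMPARE_OP bool(<) → 2 vs 3 = True
POP_JUMP_IF_FALSE → pop True; no jump
LOAD_FAST x → push -6
LOAD_CONST → push 5
BINARY_OP // → -6 // 5 = -2
STORE_FAST x → x=-2
LOAD_CONST → push 8
STORE_FAST x → x=8
LOAD_CONST → push 2
LOAD_FAST x → push 8
BINARY_OP - → 2 - 8 = -6
STORE_FAST x → x=-6
LOAD_FAST i → push 2
LOAD_CONST → push 1
BINARY_OP + → 2 + 1 = 3
STORE_FAST i → i=3
LOAD_FAST i → push 3
LOAD_CONST → push 3
COMPARE_OP bool(<) → 3 vs 3 = False
POP_JUMP_IF_FALSE → pop False; jump
LOAD_FAST x → push -6
RETURN_VALUE → return -6.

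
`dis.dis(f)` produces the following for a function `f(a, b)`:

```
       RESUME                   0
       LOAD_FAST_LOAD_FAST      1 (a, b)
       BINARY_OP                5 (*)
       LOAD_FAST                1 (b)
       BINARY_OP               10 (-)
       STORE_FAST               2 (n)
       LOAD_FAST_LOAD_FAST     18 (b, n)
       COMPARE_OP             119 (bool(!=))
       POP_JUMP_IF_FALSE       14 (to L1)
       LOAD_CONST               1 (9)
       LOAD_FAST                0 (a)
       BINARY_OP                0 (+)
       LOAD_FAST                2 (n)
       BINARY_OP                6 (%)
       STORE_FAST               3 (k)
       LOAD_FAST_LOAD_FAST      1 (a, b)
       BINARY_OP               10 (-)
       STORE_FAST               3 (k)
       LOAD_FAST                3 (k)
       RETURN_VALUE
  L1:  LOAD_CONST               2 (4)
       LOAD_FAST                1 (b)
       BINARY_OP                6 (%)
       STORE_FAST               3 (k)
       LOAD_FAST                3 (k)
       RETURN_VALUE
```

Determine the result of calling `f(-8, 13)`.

-21

LOAD_FAST_LOAD_FAST a,b → push -8,13. Stack: [-8, 13]
BINARY_OP * → -8 * 13 = -104. Stack: [-104]
LOAD_FAST b → push 13. Stack: [-104, 13]
BINARY_OP - → -104 - 13 = -117. Stack: [-117]
STORE_FAST n → n=-117. Stack: []
LOAD_FAST_LOAD_FAST b,n → push 13,-117. Stack: [13, -117]
COMPARE_OP bool(!=) → 13 vs -117 = True. Stack: [True]
POP_JUMP_IF_FALSE → pop True; no jump. Stack: []
LOAD_CONST → push 9. Stack: [9]
LOAD_FAST a → push -8. Stack: [9, -8]
BINARY_OP + → 9 + -8 = 1. Stack: [1]
LOAD_FAST n → push -117. Stack: [1, -117]
BINARY_OP % → 1 % -117 = -116. Stack: [-116]
STORE_FAST k → k=-116. Stack: []
LOAD_FAST_LOAD_FAST a,b → push -8,13. Stack: [-8, 13]
BINARY_OP - → -8 - 13 = -21. Stack: [-21]
STORE_FAST k → k=-21. Stack: []
LOAD_FAST k → push -21. Stack: [-21]
RETURN_VALUE → return -21.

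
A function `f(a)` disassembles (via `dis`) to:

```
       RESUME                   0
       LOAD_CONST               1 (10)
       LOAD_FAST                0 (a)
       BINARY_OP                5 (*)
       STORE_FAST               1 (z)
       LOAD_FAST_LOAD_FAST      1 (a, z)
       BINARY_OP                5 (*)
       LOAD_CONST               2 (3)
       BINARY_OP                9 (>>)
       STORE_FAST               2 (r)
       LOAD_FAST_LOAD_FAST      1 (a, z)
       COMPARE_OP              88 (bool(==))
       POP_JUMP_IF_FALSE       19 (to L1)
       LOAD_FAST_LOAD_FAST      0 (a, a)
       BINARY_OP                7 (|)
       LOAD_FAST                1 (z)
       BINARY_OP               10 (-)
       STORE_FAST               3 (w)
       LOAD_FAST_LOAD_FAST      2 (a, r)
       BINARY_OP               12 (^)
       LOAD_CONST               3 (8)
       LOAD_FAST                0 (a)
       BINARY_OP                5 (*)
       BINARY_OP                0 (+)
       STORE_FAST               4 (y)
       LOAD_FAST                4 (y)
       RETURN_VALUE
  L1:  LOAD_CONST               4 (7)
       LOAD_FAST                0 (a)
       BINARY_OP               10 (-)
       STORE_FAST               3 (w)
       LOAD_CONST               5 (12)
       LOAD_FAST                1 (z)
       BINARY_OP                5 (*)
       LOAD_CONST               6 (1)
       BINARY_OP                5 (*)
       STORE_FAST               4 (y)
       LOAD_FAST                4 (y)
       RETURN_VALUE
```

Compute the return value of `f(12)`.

1440

LOAD_CONST → push 10. Stack: [10]
LOAD_FAST a → push 12. Stack: [10, 12]
BINARY_OP * → 10 * 12 = 120. Stack: [120]
STORE_FAST z → z=120. Stack: []
LOAD_FAST_LOAD_FAST a,z → push 12,120. Stack: [12, 120]
BINARY_OP * → 12 * 120 = 1440. Stack: [1440]
LOAD_CONST → push 3. Stack: [1440, 3]
BINARY_OP >> → 1440 >> 3 = 180. Stack: [180]
STORE_FAST r → r=180. Stack: []
LOAD_FAST_LOAD_FAST a,z → push 12,120. Stack: [12, 120]
COMPARE_OP bool(==) → 12 vs 120 = False. Stack: [False]
POP_JUMP_IF_FALSE → pop False; jump. Stack: []
LOAD_CONST → push 7. Stack: [7]
LOAD_FAST a → push 12. Stack: [7, 12]
BINARY_OP - → 7 - 12 = -5. Stack: [-5]
STORE_FAST w → w=-5. Stack: []
LOAD_CONST → push 12. Stack: [12]
LOAD_FAST z → push 120. Stack: [12, 120]
BINARY_OP * → 12 * 120 = 1440. Stack: [1440]
LOAD_CONST → push 1. Stack: [1440, 1]
BINARY_OP * → 1440 * 1 = 1440. Stack: [1440]
STORE_FAST y → y=1440. Stack: []
LOAD_FAST y → push 1440. Stack: [1440]
RETURN_VALUE → return 1440.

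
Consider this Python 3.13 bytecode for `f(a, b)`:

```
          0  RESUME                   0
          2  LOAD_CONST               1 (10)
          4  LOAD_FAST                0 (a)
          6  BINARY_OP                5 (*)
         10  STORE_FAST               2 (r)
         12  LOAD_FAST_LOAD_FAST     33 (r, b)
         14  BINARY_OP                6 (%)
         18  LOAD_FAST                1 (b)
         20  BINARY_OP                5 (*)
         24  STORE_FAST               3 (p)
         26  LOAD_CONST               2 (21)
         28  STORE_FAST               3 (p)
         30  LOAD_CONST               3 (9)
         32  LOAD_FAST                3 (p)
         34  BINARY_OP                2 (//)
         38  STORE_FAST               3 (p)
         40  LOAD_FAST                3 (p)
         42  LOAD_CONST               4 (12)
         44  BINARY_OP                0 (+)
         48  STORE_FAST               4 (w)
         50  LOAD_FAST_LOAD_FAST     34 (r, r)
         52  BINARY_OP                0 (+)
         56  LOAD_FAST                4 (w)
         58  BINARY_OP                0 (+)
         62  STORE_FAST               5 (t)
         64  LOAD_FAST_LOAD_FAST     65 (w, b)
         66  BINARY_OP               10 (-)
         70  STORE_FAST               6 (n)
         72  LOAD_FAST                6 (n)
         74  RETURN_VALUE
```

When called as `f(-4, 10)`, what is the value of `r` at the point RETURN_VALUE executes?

-40

LOAD_CONST → push 10. Stack: [10]
LOAD_FAST a → push -4. Stack: [10, -4]
BINARY_OP * → 10 * -4 = -40. Stack: [-40]
STORE_FAST r → r=-40. Stack: []
LOAD_FAST_LOAD_FAST r,b → push -40,10. Stack: [-40, 10]
BINARY_OP % → -40 % 10 = 0. Stack: [0]
LOAD_FAST b → push 10. Stack: [0, 10]
BINARY_OP * → 0 * 10 = 0. Stack: [0]
STORE_FAST p → p=0. Stack: []
LOAD_CONST → push 21. Stack: [21]
STORE_FAST p → p=21. Stack: []
LOAD_CONST → push 9. Stack: [9]
LOAD_FAST p → push 21. Stack: [9, 21]
BINARY_OP // → 9 // 21 = 0. Stack: [0]
STORE_FAST p → p=0. Stack: []
LOAD_FAST p → push 0. Stack: [0]
LOAD_CONST → push 12. Stack: [0, 12]
BINARY_OP + → 0 + 12 = 12. Stack: [12]
STORE_FAST w → w=12. Stack: []
LOAD_FAST_LOAD_FAST r,r → push -40,-40. Stack: [-40, -40]
BINARY_OP + → -40 + -40 = -80. Stack: [-80]
LOAD_FAST w → push 12. Stack: [-80, 12]
BINARY_OP + → -80 + 12 = -68. Stack: [-68]
STORE_FAST t → t=-68. Stack: []
LOAD_FAST_LOAD_FAST w,b → push 12,10. Stack: [12, 10]
BINARY_OP - → 12 - 10 = 2. Stack: [2]
STORE_FAST n → n=2. Stack: []
LOAD_FAST n → push 2. Stack: [2]
RETURN_VALUE → return 2.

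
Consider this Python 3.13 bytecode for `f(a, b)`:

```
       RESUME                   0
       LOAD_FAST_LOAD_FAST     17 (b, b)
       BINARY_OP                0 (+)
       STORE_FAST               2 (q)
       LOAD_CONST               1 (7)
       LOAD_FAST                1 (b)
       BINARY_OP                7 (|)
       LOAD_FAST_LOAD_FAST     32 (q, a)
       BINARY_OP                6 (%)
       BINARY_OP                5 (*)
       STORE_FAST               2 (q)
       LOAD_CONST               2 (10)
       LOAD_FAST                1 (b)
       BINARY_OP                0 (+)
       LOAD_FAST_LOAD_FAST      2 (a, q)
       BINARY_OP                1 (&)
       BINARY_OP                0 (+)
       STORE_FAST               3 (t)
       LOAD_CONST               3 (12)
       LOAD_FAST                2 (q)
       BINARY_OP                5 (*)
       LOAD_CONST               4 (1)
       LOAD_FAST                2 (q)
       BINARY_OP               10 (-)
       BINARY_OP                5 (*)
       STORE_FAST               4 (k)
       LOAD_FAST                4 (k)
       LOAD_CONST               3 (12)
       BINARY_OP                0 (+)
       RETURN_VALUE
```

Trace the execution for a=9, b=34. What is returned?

-453948

LOAD_FAST_LOAD_FAST b,b → push 34,34. Stack: [34, 34]
BINARY_OP + → 34 + 34 = 68. Stack: [68]
STORE_FAST q → q=68. Stack: []
LOAD_CONST → push 7. Stack: [7]
LOAD_FAST b → push 34. Stack: [7, 34]
BINARY_OP | → 7 | 34 = 39. Stack: [39]
LOAD_FAST_LOAD_FAST q,a → push 68,9. Stack: [39, 68, 9]
BINARY_OP % → 68 % 9 = 5. Stack: [39, 5]
BINARY_OP * → 39 * 5 = 195. Stack: [195]
STORE_FAST q → q=195. Stack: []
LOAD_CONST → push 10. Stack: [10]
LOAD_FAST b → push 34. Stack: [10, 34]
BINARY_OP + → 10 + 34 = 44. Stack: [44]
LOAD_FAST_LOAD_FAST a,q → push 9,195. Stack: [44, 9, 195]
BINARY_OP & → 9 & 195 = 1. Stack: [44, 1]
BINARY_OP + → 44 + 1 = 45. Stack: [45]
STORE_FAST t → t=45. Stack: []
LOAD_CONST → push 12. Stack: [12]
LOAD_FAST q → push 195. Stack: [12, 195]
BINARY_OP * → 12 * 195 = 2340. Stack: [2340]
LOAD_CONST → push 1. Stack: [2340, 1]
LOAD_FAST q → push 195. Stack: [2340, 1, 195]
BINARY_OP - → 1 - 195 = -194. Stack: [2340, -194]
BINARY_OP * → 2340 * -194 = -453960. Stack: [-453960]
STORE_FAST k → k=-453960. Stack: []
LOAD_FAST k → push -453960. Stack: [-453960]
LOAD_CONST → push 12. Stack: [-453960, 12]
BINARY_OP + → -453960 + 12 = -453948. Stack: [-453948]
RETURN_VALUE → return -453948.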